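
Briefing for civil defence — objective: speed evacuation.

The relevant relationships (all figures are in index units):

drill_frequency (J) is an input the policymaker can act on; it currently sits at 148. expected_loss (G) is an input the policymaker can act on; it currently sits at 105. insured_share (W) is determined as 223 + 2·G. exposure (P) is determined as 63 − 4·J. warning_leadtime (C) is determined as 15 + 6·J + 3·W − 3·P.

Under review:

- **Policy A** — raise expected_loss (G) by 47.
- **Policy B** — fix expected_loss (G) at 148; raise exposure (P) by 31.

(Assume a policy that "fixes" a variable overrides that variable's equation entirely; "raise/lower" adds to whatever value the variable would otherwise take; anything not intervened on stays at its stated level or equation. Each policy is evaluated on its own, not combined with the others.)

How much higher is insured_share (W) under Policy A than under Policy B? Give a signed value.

Policy A (G + 47):
  G = 105 + 47 = 152
  W = 223 + 2·152 = 527
Policy B (G := 148, P + 31):
  G = 148
  W = 223 + 2·148 = 519
W: 527 − 519 = 8

8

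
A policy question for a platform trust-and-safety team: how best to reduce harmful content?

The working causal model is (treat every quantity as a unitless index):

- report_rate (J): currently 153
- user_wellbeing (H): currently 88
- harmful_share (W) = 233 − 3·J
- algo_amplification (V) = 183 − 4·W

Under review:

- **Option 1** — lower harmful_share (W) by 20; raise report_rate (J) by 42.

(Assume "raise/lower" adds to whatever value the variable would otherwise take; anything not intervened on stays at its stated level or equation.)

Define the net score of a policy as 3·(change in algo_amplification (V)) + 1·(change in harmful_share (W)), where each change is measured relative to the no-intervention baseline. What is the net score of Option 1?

Baseline:
  J = 153
  W = 233 − 3·153 = -226
  V = 183 − 4·(-226) = 1087
Option 1 (W − 20, J + 42):
  J = 153 + 42 = 195
  W = 233 − 3·195 (−20 from intervention) = -372
  V = 183 − 4·(-372) = 1671
ΔV = 1671 − 1087 = 584; ΔW = -372 − (-226) = -146
Score = 3·584 + 1·(-146) = 1606

1606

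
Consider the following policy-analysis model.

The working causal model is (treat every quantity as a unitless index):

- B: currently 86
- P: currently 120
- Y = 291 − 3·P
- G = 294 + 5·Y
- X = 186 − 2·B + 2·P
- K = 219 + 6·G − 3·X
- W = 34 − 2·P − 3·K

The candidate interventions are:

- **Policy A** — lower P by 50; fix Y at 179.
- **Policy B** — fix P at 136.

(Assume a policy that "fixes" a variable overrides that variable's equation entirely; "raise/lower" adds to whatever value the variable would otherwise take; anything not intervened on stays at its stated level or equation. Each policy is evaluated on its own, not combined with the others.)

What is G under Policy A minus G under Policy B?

1480

Policy A (P − 50, Y := 179):
  P = 120 − 50 = 70
  Y = 179
  G = 294 + 5·179 = 1189
Policy B (P := 136):
  P = 136
  Y = 291 − 3·136 = -117
  G = 294 + 5·(-117) = -291
G: 1189 − (-291) = 1480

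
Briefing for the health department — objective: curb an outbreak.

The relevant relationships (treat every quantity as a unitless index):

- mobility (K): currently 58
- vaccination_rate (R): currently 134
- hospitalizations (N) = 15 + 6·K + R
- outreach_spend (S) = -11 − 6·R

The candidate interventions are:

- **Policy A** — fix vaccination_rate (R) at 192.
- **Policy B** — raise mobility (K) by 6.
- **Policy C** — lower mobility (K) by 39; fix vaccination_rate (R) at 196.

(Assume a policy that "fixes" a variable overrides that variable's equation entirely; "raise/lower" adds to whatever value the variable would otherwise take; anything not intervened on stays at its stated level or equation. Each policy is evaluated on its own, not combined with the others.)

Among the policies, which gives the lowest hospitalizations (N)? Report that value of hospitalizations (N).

Policy A (R := 192):
  K = 58
  R = 192
  N = 15 + 6·58 + 192 = 555
Policy B (K + 6):
  K = 58 + 6 = 64
  R = 134
  N = 15 + 6·64 + 134 = 533
Policy C (K − 39, R := 196):
  K = 58 − 39 = 19
  R = 196
  N = 15 + 6·19 + 196 = 325
Comparing — Policy A: N=555, Policy B: N=533, Policy C: N=325. Lowest is 325 (Policy C).

325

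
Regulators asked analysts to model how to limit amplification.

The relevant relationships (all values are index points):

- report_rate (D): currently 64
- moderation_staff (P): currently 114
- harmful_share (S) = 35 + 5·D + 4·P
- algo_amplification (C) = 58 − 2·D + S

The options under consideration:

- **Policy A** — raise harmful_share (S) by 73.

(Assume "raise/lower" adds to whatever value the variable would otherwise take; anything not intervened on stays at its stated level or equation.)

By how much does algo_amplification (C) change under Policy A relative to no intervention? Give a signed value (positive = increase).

Baseline:
  D = 64
  P = 114
  S = 35 + 5·64 + 4·114 = 811
  C = 58 − 2·64 + 811 = 741
Policy A (S + 73):
  D = 64
  P = 114
  S = 35 + 5·64 + 4·114 (+73 from intervention) = 884
  C = 58 − 2·64 + 884 = 814
Change in C: 814 − 741 = 73

73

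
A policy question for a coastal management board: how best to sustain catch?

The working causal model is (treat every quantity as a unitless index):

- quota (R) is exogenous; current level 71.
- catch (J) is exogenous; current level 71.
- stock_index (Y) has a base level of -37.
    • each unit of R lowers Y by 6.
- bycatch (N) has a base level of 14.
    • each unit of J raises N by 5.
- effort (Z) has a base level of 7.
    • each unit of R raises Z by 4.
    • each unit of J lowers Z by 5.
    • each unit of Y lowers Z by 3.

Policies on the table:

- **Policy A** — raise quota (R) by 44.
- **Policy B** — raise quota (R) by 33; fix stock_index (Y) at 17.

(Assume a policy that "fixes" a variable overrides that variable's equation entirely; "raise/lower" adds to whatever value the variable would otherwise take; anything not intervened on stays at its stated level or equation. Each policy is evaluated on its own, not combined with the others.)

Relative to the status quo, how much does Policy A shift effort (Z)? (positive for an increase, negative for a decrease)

Baseline:
  R = 71
  J = 71
  Y = -37 − 6·71 = -463
  Z = 7 + 4·71 − 5·71 − 3·(-463) = 1325
Policy A (R + 44):
  R = 71 + 44 = 115
  J = 71
  Y = -37 − 6·115 = -727
  Z = 7 + 4·115 − 5·71 − 3·(-727) = 2293
Change in Z: 2293 − 1325 = 968

968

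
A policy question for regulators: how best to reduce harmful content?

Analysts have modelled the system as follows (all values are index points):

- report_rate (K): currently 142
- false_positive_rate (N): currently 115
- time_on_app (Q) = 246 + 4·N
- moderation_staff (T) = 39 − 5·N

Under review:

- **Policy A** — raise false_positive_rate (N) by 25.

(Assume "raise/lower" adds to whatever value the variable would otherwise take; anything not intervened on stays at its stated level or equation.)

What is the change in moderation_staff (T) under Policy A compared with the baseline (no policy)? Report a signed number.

Baseline:
  N = 115
  T = 39 − 5·115 = -536
Policy A (N + 25):
  N = 115 + 25 = 140
  T = 39 − 5·140 = -661
Change in T: -661 − (-536) = -125

-125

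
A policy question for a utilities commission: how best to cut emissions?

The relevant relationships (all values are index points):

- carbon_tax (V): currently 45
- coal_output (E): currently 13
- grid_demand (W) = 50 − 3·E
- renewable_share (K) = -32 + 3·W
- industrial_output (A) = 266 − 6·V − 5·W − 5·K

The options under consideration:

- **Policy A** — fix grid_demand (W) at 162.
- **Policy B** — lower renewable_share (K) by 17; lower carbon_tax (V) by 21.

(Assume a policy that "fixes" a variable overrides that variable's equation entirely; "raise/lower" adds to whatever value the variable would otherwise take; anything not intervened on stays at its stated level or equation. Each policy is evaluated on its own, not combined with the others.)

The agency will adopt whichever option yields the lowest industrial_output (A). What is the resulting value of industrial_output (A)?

-3084

Policy A (W := 162):
  V = 45
  E = 13
  W = 162
  K = -32 + 3·162 = 454
  A = 266 − 6·45 − 5·162 − 5·454 = -3084
Policy B (K − 17, V − 21):
  V = 45 − 21 = 24
  E = 13
  W = 50 − 3·13 = 11
  K = -32 + 3·11 (−17 from intervention) = -16
  A = 266 − 6·24 − 5·11 − 5·(-16) = 147
Comparing — Policy A: A=-3084, Policy B: A=147. Lowest is -3084 (Policy A).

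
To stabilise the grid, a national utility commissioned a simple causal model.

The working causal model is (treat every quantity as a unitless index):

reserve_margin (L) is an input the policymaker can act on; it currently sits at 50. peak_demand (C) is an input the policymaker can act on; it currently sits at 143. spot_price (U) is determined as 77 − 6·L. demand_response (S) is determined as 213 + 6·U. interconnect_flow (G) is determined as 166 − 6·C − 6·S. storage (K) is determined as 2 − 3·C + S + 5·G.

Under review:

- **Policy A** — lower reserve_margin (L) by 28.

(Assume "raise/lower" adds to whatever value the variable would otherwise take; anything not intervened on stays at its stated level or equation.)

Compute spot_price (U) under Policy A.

-55

Policy A (L − 28):
  L = 50 − 28 = 22
  U = 77 − 6·22 = -55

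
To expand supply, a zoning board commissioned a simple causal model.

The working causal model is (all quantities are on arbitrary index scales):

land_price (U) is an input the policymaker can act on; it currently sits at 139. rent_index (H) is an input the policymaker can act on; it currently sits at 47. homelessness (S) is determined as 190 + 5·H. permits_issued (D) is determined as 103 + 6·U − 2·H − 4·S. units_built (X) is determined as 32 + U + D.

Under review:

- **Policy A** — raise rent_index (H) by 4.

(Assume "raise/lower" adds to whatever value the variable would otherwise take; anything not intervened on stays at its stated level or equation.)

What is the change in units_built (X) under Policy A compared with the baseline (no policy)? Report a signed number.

Baseline:
  U = 139
  H = 47
  S = 190 + 5·47 = 425
  D = 103 + 6·139 − 2·47 − 4·425 = -857
  X = 32 + 139 + (-857) = -686
Policy A (H + 4):
  U = 139
  H = 47 + 4 = 51
  S = 190 + 5·51 = 445
  D = 103 + 6·139 − 2·51 − 4·445 = -945
  X = 32 + 139 + (-945) = -774
Change in X: -774 − (-686) = -88

-88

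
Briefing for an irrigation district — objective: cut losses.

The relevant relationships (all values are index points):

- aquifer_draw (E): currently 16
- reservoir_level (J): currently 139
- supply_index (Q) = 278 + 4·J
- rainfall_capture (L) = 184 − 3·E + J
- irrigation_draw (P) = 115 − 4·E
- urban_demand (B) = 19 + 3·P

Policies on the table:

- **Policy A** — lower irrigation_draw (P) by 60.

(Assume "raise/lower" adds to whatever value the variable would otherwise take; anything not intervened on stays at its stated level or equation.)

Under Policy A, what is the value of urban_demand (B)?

Policy A (P − 60):
  E = 16
  P = 115 − 4·16 (−60 from intervention) = -9
  B = 19 + 3·(-9) = -8

-8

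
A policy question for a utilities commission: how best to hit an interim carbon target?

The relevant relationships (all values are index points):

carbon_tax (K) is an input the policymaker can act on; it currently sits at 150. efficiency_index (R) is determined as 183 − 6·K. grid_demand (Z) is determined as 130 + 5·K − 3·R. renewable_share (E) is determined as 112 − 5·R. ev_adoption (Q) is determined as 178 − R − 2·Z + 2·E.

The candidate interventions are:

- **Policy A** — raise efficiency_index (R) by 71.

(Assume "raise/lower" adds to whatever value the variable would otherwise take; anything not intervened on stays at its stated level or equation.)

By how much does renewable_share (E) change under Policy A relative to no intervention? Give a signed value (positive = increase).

-355

Baseline:
  K = 150
  R = 183 − 6·150 = -717
  E = 112 − 5·(-717) = 3697
Policy A (R + 71):
  K = 150
  R = 183 − 6·150 (+71 from intervention) = -646
  E = 112 − 5·(-646) = 3342
Change in E: 3342 − 3697 = -355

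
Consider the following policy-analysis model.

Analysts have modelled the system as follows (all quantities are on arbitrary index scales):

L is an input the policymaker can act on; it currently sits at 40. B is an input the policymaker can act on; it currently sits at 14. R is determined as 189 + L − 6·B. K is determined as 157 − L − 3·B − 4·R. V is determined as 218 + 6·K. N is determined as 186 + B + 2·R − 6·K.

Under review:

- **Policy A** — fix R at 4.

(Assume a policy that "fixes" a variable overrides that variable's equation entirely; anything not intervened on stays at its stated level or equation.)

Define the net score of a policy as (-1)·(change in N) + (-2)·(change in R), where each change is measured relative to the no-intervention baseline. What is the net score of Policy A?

Baseline:
  L = 40
  B = 14
  R = 189 + 40 − 6·14 = 145
  K = 157 − 40 − 3·14 − 4·145 = -505
  N = 186 + 14 + 2·145 − 6·(-505) = 3520
Policy A (R := 4):
  L = 40
  B = 14
  R = 4
  K = 157 − 40 − 3·14 − 4·4 = 59
  N = 186 + 14 + 2·4 − 6·59 = -146
ΔN = -146 − 3520 = -3666; ΔR = 4 − 145 = -141
Score = (-1)·(-3666) + (-2)·(-141) = 3948

3948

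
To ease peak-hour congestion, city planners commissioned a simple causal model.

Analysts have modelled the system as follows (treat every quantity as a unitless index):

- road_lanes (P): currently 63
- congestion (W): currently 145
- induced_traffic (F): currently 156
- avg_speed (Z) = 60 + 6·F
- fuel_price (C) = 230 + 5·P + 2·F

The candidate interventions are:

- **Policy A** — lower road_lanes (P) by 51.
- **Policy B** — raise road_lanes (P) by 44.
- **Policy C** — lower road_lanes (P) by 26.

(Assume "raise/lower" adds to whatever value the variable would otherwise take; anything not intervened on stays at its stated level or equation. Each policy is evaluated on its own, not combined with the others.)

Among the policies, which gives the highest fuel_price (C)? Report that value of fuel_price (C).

Policy A (P − 51):
  P = 63 − 51 = 12
  F = 156
  C = 230 + 5·12 + 2·156 = 602
Policy B (P + 44):
  P = 63 + 44 = 107
  F = 156
  C = 230 + 5·107 + 2·156 = 1077
Policy C (P − 26):
  P = 63 − 26 = 37
  F = 156
  C = 230 + 5·37 + 2·156 = 727
Comparing — Policy A: C=602, Policy B: C=1077, Policy C: C=727. Highest is 1077 (Policy B).

1077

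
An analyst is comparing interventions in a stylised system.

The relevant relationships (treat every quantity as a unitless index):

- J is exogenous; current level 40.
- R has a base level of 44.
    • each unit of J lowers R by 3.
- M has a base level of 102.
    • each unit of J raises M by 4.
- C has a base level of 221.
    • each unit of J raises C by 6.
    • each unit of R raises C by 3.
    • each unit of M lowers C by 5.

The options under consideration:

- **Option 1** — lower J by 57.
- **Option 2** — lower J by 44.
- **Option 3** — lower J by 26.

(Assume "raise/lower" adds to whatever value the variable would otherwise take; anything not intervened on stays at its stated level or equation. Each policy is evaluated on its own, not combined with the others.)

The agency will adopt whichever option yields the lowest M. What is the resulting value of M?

Option 1 (J − 57):
  J = 40 − 57 = -17
  M = 102 + 4·(-17) = 34
Option 2 (J − 44):
  J = 40 − 44 = -4
  M = 102 + 4·(-4) = 86
Option 3 (J − 26):
  J = 40 − 26 = 14
  M = 102 + 4·14 = 158
Comparing — Option 1: M=34, Option 2: M=86, Option 3: M=158. Lowest is 34 (Option 1).

34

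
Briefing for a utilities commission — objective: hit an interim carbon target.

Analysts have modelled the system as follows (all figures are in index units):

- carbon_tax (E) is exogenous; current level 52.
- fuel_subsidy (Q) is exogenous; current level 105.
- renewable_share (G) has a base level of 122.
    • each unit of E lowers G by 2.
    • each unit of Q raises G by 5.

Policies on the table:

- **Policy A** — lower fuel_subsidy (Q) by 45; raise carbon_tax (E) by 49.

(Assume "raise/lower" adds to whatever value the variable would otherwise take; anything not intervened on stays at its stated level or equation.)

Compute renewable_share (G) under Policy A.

Policy A (Q − 45, E + 49):
  E = 52 + 49 = 101
  Q = 105 − 45 = 60
  G = 122 − 2·101 + 5·60 = 220

220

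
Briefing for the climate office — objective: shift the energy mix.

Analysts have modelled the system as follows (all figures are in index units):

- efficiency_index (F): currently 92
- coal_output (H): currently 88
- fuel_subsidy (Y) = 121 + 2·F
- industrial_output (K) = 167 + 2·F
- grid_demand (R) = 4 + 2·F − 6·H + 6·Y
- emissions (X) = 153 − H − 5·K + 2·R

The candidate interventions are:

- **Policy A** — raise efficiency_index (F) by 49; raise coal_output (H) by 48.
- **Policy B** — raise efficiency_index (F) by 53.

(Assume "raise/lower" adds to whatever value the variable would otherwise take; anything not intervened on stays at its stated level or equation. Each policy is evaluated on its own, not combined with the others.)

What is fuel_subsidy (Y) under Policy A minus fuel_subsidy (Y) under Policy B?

Policy A (F + 49, H + 48):
  F = 92 + 49 = 141
  Y = 121 + 2·141 = 403
Policy B (F + 53):
  F = 92 + 53 = 145
  Y = 121 + 2·145 = 411
Y: 403 − 411 = -8

-8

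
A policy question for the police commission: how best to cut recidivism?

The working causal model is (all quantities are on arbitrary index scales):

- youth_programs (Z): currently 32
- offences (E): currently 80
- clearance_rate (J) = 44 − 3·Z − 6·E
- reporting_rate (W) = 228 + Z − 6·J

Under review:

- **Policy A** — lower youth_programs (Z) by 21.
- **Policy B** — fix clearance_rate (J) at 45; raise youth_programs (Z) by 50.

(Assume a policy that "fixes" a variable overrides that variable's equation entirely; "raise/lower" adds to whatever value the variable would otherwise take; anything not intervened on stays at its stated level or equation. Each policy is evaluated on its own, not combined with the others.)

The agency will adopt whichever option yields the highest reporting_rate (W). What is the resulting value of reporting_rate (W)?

3053

Policy A (Z − 21):
  Z = 32 − 21 = 11
  E = 80
  J = 44 − 3·11 − 6·80 = -469
  W = 228 + 11 − 6·(-469) = 3053
Policy B (J := 45, Z + 50):
  Z = 32 + 50 = 82
  E = 80
  J = 45
  W = 228 + 82 − 6·45 = 40
Comparing — Policy A: W=3053, Policy B: W=40. Highest is 3053 (Policy A).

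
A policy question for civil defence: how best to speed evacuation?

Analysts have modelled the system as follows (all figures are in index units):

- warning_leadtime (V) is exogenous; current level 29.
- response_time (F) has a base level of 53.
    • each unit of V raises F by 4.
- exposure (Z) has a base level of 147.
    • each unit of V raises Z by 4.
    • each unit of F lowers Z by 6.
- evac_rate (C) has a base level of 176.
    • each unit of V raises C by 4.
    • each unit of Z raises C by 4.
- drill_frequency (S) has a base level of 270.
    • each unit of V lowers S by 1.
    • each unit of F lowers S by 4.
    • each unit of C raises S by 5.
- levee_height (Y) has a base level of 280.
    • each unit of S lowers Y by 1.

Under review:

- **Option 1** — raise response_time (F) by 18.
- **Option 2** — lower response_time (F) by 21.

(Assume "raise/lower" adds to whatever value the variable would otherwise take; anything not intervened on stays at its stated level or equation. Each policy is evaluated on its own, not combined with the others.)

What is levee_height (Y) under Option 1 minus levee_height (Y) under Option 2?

4836

Option 1 (F + 18):
  V = 29
  F = 53 + 4·29 (+18 from intervention) = 187
  Z = 147 + 4·29 − 6·187 = -859
  C = 176 + 4·29 + 4·(-859) = -3144
  S = 270 − 29 − 4·187 + 5·(-3144) = -16227
  Y = 280 − (-16227) = 16507
Option 2 (F − 21):
  V = 29
  F = 53 + 4·29 (−21 from intervention) = 148
  Z = 147 + 4·29 − 6·148 = -625
  C = 176 + 4·29 + 4·(-625) = -2208
  S = 270 − 29 − 4·148 + 5·(-2208) = -11391
  Y = 280 − (-11391) = 11671
Y: 16507 − 11671 = 4836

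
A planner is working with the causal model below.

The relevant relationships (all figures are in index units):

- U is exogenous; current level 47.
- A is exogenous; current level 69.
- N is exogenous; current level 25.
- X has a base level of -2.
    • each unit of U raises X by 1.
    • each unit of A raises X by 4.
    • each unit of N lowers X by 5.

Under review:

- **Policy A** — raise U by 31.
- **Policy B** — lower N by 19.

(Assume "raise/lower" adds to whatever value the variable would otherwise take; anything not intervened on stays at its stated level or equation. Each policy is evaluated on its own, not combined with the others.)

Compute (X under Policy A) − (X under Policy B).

-64

Policy A (U + 31):
  U = 47 + 31 = 78
  A = 69
  N = 25
  X = -2 + 78 + 4·69 − 5·25 = 227
Policy B (N − 19):
  U = 47
  A = 69
  N = 25 − 19 = 6
  X = -2 + 47 + 4·69 − 5·6 = 291
X: 227 − 291 = -64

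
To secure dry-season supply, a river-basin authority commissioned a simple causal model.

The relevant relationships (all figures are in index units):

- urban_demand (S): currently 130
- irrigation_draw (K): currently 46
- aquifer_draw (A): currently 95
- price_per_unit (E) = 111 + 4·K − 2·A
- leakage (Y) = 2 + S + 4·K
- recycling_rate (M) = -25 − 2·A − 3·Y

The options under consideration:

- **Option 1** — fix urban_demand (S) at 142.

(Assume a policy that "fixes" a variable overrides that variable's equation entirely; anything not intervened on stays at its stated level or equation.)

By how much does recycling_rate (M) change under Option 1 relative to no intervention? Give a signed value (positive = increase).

Baseline:
  S = 130
  K = 46
  A = 95
  Y = 2 + 130 + 4·46 = 316
  M = -25 − 2·95 − 3·316 = -1163
Option 1 (S := 142):
  S = 142
  K = 46
  A = 95
  Y = 2 + 142 + 4·46 = 328
  M = -25 − 2·95 − 3·328 = -1199
Change in M: -1199 − (-1163) = -36

-36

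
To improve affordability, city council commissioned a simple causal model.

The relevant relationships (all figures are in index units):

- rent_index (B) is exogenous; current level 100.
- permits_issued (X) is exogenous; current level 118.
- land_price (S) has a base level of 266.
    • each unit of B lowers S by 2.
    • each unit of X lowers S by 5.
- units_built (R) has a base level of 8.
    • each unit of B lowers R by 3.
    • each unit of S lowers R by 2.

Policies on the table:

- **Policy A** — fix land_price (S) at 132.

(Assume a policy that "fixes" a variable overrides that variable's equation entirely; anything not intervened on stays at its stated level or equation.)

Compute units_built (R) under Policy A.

Policy A (S := 132):
  B = 100
  X = 118
  S = 132
  R = 8 − 3·100 − 2·132 = -556

-556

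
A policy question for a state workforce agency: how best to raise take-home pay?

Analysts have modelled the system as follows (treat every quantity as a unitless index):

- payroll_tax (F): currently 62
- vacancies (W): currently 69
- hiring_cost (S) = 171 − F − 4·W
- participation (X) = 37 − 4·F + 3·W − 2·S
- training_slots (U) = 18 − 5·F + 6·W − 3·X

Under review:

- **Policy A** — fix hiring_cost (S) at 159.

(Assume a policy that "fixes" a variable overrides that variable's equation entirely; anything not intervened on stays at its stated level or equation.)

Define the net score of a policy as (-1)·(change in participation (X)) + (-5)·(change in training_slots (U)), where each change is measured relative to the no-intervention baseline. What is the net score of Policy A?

Baseline:
  F = 62
  W = 69
  S = 171 − 62 − 4·69 = -167
  X = 37 − 4·62 + 3·69 − 2·(-167) = 330
  U = 18 − 5·62 + 6·69 − 3·330 = -868
Policy A (S := 159):
  F = 62
  W = 69
  S = 159
  X = 37 − 4·62 + 3·69 − 2·159 = -322
  U = 18 − 5·62 + 6·69 − 3·(-322) = 1088
ΔX = -322 − 330 = -652; ΔU = 1088 − (-868) = 1956
Score = (-1)·(-652) + (-5)·1956 = -9128

-9128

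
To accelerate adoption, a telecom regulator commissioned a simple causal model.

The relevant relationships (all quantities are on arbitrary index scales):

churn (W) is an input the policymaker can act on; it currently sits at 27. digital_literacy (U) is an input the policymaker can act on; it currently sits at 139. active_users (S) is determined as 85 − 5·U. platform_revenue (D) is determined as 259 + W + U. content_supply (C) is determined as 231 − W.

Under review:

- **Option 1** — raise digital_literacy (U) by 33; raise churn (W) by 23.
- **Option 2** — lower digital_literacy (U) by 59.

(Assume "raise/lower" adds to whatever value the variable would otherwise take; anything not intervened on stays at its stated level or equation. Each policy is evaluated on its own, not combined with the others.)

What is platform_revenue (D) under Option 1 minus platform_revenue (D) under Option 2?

115

Option 1 (U + 33, W + 23):
  W = 27 + 23 = 50
  U = 139 + 33 = 172
  D = 259 + 50 + 172 = 481
Option 2 (U − 59):
  W = 27
  U = 139 − 59 = 80
  D = 259 + 27 + 80 = 366
D: 481 − 366 = 115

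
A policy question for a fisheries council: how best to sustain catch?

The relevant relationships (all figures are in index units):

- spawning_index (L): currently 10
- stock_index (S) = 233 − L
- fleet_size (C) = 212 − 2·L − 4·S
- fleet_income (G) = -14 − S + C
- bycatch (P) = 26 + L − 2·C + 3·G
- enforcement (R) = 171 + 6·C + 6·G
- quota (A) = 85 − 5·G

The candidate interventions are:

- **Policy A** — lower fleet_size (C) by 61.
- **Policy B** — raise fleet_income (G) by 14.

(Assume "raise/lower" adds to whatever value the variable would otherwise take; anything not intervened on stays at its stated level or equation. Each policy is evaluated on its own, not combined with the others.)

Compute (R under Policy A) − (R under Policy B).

-816

Policy A (C − 61):
  L = 10
  S = 233 − 10 = 223
  C = 212 − 2·10 − 4·223 (−61 from intervention) = -761
  G = -14 − 223 + (-761) = -998
  R = 171 + 6·(-761) + 6·(-998) = -10383
Policy B (G + 14):
  L = 10
  S = 233 − 10 = 223
  C = 212 − 2·10 − 4·223 = -700
  G = -14 − 223 + (-700) (+14 from intervention) = -923
  R = 171 + 6·(-700) + 6·(-923) = -9567
R: -10383 − (-9567) = -816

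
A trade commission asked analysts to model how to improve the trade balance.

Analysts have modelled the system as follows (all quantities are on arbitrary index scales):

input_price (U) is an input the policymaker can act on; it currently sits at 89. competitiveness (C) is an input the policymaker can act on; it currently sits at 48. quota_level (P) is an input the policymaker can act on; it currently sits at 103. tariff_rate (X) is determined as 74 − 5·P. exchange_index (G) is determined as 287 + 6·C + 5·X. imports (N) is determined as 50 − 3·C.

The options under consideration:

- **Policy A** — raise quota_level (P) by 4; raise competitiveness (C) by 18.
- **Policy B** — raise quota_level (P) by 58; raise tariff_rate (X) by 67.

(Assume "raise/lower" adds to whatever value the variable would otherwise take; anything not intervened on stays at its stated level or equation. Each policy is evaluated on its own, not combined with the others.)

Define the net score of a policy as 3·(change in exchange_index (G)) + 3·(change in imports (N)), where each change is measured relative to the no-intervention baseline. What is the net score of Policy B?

Baseline:
  C = 48
  P = 103
  X = 74 − 5·103 = -441
  G = 287 + 6·48 + 5·(-441) = -1630
  N = 50 − 3·48 = -94
Policy B (P + 58, X + 67):
  C = 48
  P = 103 + 58 = 161
  X = 74 − 5·161 (+67 from intervention) = -664
  G = 287 + 6·48 + 5·(-664) = -2745
  N = 50 − 3·48 = -94
ΔG = -2745 − (-1630) = -1115; ΔN = -94 − (-94) = 0
Score = 3·(-1115) + 3·0 = -3345

-3345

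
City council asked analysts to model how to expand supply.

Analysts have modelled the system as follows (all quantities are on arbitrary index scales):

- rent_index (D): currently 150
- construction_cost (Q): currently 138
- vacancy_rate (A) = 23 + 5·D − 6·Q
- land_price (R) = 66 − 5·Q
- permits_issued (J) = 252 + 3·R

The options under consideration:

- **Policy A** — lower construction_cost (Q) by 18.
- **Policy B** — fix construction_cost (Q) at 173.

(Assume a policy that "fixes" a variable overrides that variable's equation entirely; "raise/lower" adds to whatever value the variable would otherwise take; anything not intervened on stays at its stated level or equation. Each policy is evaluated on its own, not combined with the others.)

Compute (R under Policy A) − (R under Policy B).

Policy A (Q − 18):
  Q = 138 − 18 = 120
  R = 66 − 5·120 = -534
Policy B (Q := 173):
  Q = 173
  R = 66 − 5·173 = -799
R: -534 − (-799) = 265

265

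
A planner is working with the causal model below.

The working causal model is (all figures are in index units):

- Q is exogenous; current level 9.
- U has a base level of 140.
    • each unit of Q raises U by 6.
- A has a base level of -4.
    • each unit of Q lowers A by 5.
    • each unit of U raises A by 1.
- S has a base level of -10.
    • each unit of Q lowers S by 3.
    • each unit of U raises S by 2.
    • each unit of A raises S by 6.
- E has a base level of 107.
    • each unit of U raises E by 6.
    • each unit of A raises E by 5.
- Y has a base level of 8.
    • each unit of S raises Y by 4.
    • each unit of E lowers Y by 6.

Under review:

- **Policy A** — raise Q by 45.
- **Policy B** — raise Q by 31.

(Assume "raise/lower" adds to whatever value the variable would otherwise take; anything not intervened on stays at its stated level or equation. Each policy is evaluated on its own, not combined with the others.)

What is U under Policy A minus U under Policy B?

Policy A (Q + 45):
  Q = 9 + 45 = 54
  U = 140 + 6·54 = 464
Policy B (Q + 31):
  Q = 9 + 31 = 40
  U = 140 + 6·40 = 380
U: 464 − 380 = 84

84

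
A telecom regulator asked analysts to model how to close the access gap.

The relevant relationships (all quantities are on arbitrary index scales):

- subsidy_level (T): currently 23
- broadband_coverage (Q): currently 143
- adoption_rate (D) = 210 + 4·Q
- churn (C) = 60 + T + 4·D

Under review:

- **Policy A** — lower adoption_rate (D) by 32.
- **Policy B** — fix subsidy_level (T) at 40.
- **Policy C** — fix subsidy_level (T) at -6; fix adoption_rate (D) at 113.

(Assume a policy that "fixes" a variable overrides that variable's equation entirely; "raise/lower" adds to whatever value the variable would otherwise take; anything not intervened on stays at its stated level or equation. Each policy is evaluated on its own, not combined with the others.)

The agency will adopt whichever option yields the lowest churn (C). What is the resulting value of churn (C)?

Policy A (D − 32):
  T = 23
  Q = 143
  D = 210 + 4·143 (−32 from intervention) = 750
  C = 60 + 23 + 4·750 = 3083
Policy B (T := 40):
  T = 40
  Q = 143
  D = 210 + 4·143 = 782
  C = 60 + 40 + 4·782 = 3228
Policy C (T := -6, D := 113):
  T = -6
  Q = 143
  D = 113
  C = 60 + (-6) + 4·113 = 506
Comparing — Policy A: C=3083, Policy B: C=3228, Policy C: C=506. Lowest is 506 (Policy C).

506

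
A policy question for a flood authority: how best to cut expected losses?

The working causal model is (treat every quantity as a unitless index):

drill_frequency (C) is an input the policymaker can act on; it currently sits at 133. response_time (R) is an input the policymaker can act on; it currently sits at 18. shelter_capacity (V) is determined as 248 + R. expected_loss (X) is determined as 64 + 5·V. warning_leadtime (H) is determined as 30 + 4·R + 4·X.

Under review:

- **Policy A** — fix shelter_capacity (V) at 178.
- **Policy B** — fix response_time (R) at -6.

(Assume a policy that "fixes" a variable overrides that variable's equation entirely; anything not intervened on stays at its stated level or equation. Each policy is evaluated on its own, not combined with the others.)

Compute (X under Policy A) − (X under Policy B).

Policy A (V := 178):
  R = 18
  V = 178
  X = 64 + 5·178 = 954
Policy B (R := -6):
  R = -6
  V = 248 + (-6) = 242
  X = 64 + 5·242 = 1274
X: 954 − 1274 = -320

-320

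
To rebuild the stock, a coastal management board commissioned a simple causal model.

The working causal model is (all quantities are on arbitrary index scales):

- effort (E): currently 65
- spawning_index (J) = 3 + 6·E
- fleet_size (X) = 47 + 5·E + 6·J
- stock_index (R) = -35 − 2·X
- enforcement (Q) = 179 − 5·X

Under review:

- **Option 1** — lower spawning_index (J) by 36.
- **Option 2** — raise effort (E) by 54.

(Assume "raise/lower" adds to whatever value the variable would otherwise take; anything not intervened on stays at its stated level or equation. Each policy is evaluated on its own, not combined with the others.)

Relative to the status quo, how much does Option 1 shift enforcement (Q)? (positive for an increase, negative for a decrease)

Baseline:
  E = 65
  J = 3 + 6·65 = 393
  X = 47 + 5·65 + 6·393 = 2730
  Q = 179 − 5·2730 = -13471
Option 1 (J − 36):
  E = 65
  J = 3 + 6·65 (−36 from intervention) = 357
  X = 47 + 5·65 + 6·357 = 2514
  Q = 179 − 5·2514 = -12391
Change in Q: -12391 − (-13471) = 1080

1080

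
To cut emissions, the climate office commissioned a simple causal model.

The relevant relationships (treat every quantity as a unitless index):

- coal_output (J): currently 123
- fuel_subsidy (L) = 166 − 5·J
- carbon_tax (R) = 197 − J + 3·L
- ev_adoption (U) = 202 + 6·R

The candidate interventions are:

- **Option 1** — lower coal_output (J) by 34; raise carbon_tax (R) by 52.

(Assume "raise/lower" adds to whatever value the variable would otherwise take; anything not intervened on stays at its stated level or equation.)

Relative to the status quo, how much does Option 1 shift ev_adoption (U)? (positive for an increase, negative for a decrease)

3576

Baseline:
  J = 123
  L = 166 − 5·123 = -449
  R = 197 − 123 + 3·(-449) = -1273
  U = 202 + 6·(-1273) = -7436
Option 1 (J − 34, R + 52):
  J = 123 − 34 = 89
  L = 166 − 5·89 = -279
  R = 197 − 89 + 3·(-279) (+52 from intervention) = -677
  U = 202 + 6·(-677) = -3860
Change in U: -3860 − (-7436) = 3576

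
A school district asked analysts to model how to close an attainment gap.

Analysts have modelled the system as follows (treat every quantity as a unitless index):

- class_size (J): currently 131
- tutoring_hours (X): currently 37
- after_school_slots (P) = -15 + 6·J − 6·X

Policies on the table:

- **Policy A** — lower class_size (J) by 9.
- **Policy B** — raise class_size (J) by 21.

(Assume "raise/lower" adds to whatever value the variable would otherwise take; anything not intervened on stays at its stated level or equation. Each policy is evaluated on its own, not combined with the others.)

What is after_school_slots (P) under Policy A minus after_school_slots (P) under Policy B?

Policy A (J − 9):
  J = 131 − 9 = 122
  X = 37
  P = -15 + 6·122 − 6·37 = 495
Policy B (J + 21):
  J = 131 + 21 = 152
  X = 37
  P = -15 + 6·152 − 6·37 = 675
P: 495 − 675 = -180

-180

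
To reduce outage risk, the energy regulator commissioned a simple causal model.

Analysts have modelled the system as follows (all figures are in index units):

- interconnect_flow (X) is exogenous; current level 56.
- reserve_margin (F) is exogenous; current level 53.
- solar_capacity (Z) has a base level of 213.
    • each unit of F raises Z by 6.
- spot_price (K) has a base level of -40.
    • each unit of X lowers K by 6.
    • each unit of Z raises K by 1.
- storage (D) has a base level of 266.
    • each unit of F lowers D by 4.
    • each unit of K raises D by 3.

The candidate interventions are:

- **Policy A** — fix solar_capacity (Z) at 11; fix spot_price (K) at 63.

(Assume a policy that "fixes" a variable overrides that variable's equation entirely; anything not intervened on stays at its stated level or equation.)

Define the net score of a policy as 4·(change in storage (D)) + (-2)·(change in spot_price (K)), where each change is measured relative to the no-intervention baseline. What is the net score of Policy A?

Baseline:
  X = 56
  F = 53
  Z = 213 + 6·53 = 531
  K = -40 − 6·56 + 531 = 155
  D = 266 − 4·53 + 3·155 = 519
Policy A (Z := 11, K := 63):
  X = 56
  F = 53
  Z = 11
  K = 63
  D = 266 − 4·53 + 3·63 = 243
ΔD = 243 − 519 = -276; ΔK = 63 − 155 = -92
Score = 4·(-276) + (-2)·(-92) = -920

-920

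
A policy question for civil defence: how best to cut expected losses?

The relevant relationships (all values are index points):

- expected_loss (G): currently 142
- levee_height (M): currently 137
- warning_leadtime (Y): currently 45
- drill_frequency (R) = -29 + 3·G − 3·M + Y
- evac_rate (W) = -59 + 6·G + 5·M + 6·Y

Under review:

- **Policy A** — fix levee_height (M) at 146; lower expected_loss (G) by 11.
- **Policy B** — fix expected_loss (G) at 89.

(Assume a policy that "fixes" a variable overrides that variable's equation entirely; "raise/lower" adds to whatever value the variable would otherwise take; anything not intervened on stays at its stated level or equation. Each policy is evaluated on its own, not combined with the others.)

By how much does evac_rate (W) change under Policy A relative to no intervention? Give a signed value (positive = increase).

-21

Baseline:
  G = 142
  M = 137
  Y = 45
  W = -59 + 6·142 + 5·137 + 6·45 = 1748
Policy A (M := 146, G − 11):
  G = 142 − 11 = 131
  M = 146
  Y = 45
  W = -59 + 6·131 + 5·146 + 6·45 = 1727
Change in W: 1727 − 1748 = -21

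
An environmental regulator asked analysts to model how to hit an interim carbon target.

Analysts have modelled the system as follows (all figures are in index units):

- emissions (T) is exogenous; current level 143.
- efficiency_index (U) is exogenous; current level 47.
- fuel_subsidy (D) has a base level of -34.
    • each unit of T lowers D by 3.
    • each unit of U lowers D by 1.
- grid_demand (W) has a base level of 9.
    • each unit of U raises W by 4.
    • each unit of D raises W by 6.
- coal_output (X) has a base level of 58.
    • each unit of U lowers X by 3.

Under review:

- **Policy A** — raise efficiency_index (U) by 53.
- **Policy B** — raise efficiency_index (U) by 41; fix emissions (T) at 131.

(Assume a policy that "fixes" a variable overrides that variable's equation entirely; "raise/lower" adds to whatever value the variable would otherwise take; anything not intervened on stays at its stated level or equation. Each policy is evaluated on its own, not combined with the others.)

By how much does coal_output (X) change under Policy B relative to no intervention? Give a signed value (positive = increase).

-123

Baseline:
  U = 47
  X = 58 − 3·47 = -83
Policy B (U + 41, T := 131):
  U = 47 + 41 = 88
  X = 58 − 3·88 = -206
Change in X: -206 − (-83) = -123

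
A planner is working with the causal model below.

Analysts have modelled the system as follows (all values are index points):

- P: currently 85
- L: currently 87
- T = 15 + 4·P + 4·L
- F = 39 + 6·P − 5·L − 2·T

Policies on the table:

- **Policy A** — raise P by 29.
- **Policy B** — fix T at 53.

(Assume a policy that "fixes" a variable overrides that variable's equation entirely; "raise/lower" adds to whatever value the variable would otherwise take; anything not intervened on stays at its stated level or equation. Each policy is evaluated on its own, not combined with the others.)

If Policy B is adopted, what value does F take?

8

Policy B (T := 53):
  P = 85
  L = 87
  T = 53
  F = 39 + 6·85 − 5·87 − 2·53 = 8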